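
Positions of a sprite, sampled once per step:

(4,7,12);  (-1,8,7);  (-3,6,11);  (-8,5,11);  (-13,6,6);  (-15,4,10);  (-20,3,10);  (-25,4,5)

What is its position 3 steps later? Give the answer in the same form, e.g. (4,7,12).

(-37,2,4)

Step-to-step displacements: (-5,+1,-5), (-2,-2,+4), (-5,-1,+0), (-5,+1,-5), (-2,-2,+4), (-5,-1,+0), (-5,+1,-5) — a repeating cycle of length 3.
step 8: apply (-2,-2,+4) → (-27,2,9)
step 9: apply (-5,-1,+0) → (-32,1,9)
step 10: apply (-5,+1,-5) → (-37,2,4)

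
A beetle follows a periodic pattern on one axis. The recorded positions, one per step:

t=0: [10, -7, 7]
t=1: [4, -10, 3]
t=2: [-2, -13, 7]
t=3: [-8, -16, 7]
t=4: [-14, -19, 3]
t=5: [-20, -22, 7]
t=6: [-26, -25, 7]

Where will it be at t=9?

First: linear, -6 per step → -44 at step 9.
Second: linear, -3 per step → -34 at step 9.
Third: cycles through 7, 3, 7 every 3 steps. Step 9 lands at position 0 of the cycle → 7.

[-44, -34, 7]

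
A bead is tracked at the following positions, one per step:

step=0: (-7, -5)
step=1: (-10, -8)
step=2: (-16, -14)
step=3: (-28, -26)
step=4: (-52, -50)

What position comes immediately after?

(-100, -98)

The jumps are (-3, -3), (-6, -6), (-12, -12), (-24, -24) — a geometric progression with ratio 2.
step 5: (-52, -50) + (-48, -48) → (-100, -98)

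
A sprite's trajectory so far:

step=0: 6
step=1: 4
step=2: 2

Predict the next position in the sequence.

0

Constant displacement of -2 per step.
step 3: 2 − 2 → 0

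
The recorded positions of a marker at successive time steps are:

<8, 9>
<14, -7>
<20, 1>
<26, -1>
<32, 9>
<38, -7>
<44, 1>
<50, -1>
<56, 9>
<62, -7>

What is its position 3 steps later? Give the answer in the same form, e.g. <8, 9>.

The first coordinate changes by +6 each step, so at step 12 it is 8 + 12·(6) = 80.
The second coordinate repeats the cycle [9, -7, 1, -1] with period 4; step 12 mod 4 = 0, giving 9.

<80, 9>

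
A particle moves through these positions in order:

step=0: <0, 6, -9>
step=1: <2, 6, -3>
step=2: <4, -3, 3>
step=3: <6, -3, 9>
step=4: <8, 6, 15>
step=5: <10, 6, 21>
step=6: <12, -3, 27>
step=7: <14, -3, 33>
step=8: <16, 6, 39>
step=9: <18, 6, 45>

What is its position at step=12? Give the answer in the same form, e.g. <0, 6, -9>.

<24, 6, 63>

First: linear, +2 per step → 24 at step 12.
Second: cycles through 6, 6, -3, -3 every 4 steps. Step 12 lands at position 0 of the cycle → 6.
Third: linear, +6 per step → 63 at step 12.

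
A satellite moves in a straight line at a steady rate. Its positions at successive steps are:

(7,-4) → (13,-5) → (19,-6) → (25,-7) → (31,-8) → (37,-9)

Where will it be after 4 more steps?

(61,-13)

The position changes by (+6,-1) every step.
step 6: (37,-9) + (+6,-1) → (43,-10)
step 7: (43,-10) + (+6,-1) → (49,-11)
step 8: (49,-11) + (+6,-1) → (55,-12)
step 9: (55,-12) + (+6,-1) → (61,-13)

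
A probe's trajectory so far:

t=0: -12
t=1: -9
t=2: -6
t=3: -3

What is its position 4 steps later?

9

Each step adds +3 to the position.
step 4: -3 + 3 → 0
step 5: 0 + 3 → 3
step 6: 3 + 3 → 6
step 7: 6 + 3 → 9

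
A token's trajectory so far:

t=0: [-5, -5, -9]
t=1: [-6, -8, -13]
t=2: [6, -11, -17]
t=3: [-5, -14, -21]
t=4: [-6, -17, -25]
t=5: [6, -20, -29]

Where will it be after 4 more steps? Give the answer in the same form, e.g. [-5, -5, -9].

[-5, -32, -45]

First: cycles through -5, -6, 6 every 3 steps. Step 9 lands at position 0 of the cycle → -5.
Second: linear, -3 per step → -32 at step 9.
Third: linear, -4 per step → -45 at step 9.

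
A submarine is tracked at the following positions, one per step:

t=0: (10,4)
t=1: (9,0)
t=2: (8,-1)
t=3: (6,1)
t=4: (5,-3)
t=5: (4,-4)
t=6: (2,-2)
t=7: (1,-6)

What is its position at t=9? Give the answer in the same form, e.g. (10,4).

(-2,-5)

The moves between consecutive positions are (-1,-4), (-1,-1), (-2,+2), (-1,-4), (-1,-1), (-2,+2), (-1,-4); they repeat the 3-cycle [(-1,-4), (-1,-1), (-2,+2)].
step 8: apply (-1,-1) → (0,-7)
step 9: apply (-2,+2) → (-2,-5)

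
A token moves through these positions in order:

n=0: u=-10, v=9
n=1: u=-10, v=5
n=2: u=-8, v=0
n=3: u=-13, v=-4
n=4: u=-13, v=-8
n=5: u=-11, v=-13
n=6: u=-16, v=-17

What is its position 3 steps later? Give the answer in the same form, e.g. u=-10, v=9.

u=-19, v=-30

Step-to-step displacements: (+0, -4), (+2, -5), (-5, -4), (+0, -4), (+2, -5), (-5, -4) — a repeating cycle of length 3.
step 7: apply (+0, -4) → u=-16, v=-21
step 8: apply (+2, -5) → u=-14, v=-26
step 9: apply (-5, -4) → u=-19, v=-30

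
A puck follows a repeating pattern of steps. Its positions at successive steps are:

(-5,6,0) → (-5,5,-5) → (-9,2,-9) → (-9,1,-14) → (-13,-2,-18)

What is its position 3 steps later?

(-17,-7,-32)

Differencing gives (+0,-1,-5), (-4,-3,-4), (+0,-1,-5), (-4,-3,-4). This is the pattern (+0,-1,-5), (-4,-3,-4) repeated.
step 5: apply (+0,-1,-5) → (-13,-3,-23)
step 6: apply (-4,-3,-4) → (-17,-6,-27)
step 7: apply (+0,-1,-5) → (-17,-7,-32)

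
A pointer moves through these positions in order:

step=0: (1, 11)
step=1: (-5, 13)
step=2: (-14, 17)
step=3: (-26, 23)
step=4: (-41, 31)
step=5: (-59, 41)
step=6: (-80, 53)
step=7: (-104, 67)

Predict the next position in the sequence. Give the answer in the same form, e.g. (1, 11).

(-131, 83)

Taking differences between consecutive positions: (-6, +2), (-9, +4), (-12, +6), (-15, +8), (-18, +10), (-21, +12), (-24, +14). These grow by (-3, +2) each step.
step 8: (-104, 67) + (-27, +16) → (-131, 83)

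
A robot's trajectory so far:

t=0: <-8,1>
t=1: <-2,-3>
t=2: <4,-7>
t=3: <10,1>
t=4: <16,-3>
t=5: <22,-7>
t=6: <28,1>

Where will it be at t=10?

First: linear, +6 per step → 52 at step 10.
Second: cycles through 1, -3, -7 every 3 steps. Step 10 lands at position 1 of the cycle → -3.

<52,-3>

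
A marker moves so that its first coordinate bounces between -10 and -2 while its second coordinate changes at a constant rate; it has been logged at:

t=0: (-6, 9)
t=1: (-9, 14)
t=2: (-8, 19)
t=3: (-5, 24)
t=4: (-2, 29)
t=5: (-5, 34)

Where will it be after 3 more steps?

(-6, 49)

The first coordinate travels 3 per step and bounces off the walls at -10 and -2.
  step 6: -5 → -8
  step 7: -8 → -9
  step 8: -9 → -6
The second coordinate changes by +5 each step: at step 8 it is 49.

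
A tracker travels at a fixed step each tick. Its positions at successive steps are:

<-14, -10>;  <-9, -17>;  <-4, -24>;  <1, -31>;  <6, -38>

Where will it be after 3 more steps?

The position changes by <+5, -7> every step.
step 5: <6, -38> + <+5, -7> → <11, -45>
step 6: <11, -45> + <+5, -7> → <16, -52>
step 7: <16, -52> + <+5, -7> → <21, -59>

<21, -59>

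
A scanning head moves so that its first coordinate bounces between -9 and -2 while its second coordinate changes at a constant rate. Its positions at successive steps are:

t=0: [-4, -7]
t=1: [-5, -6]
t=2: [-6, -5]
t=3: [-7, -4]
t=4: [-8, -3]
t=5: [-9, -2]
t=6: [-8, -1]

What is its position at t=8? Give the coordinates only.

[-6, 1]

The first coordinate travels 1 per step and bounces off the walls at -9 and -2.
  step 7: -8 → -7
  step 8: -7 → -6
The second coordinate changes by +1 each step: at step 8 it is 1.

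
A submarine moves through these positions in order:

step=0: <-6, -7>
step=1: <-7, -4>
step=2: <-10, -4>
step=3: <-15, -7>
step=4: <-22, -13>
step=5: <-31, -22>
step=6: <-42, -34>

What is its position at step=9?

Successive displacements: <-1, +3>, <-3, +0>, <-5, -3>, <-7, -6>, <-9, -9>, <-11, -12> — each changes by <-2, -3>.
step 7: <-42, -34> + <-13, -15> → <-55, -49>
step 8: <-55, -49> + <-15, -18> → <-70, -67>
step 9: <-70, -67> + <-17, -21> → <-87, -88>

<-87, -88>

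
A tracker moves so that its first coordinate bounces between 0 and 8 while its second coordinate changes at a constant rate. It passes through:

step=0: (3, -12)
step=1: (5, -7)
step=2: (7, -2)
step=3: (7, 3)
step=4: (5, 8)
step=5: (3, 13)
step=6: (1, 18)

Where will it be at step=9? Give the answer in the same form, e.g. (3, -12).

The first coordinate travels 2 per step and bounces off the walls at 0 and 8.
  step 7: 1 → 1
  step 8: 1 → 3
  step 9: 3 → 5
The second coordinate changes by +5 each step: at step 9 it is 33.

(5, 33)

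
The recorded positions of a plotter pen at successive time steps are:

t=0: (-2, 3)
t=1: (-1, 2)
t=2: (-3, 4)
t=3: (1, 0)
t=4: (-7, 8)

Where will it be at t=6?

(-23, 24)

Consecutive displacements (+1, -1), (-2, +2), (+4, -4), (-8, +8) scale by a factor of -2 each step.
step 5: (-7, 8) + (+16, -16) → (9, -8)
step 6: (9, -8) + (-32, +32) → (-23, 24)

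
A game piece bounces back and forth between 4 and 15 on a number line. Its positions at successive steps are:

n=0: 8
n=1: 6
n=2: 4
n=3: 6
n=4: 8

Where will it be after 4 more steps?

The value reflects between 4 and 15, moving 2 per step.
  step 5: 8 → 10
  step 6: 10 → 12
  step 7: 12 → 14
  step 8: 14 → 14

14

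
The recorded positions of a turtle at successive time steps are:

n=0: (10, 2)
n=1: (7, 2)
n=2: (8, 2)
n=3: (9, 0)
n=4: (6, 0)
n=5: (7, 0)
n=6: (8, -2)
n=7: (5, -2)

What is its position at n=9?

Differencing gives (-3, +0), (+1, +0), (+1, -2), (-3, +0), (+1, +0), (+1, -2), (-3, +0). This is the pattern (-3, +0), (+1, +0), (+1, -2) repeated.
step 8: apply (+1, +0) → (6, -2)
step 9: apply (+1, -2) → (7, -4)

(7, -4)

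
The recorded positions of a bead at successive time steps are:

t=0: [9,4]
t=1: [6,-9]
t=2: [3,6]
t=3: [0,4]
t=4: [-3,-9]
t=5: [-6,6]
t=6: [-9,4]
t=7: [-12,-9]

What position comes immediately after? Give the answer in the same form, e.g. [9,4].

First: linear, -3 per step → -15 at step 8.
Second: cycles through 4, -9, 6 every 3 steps. Step 8 lands at position 2 of the cycle → 6.

[-15,6]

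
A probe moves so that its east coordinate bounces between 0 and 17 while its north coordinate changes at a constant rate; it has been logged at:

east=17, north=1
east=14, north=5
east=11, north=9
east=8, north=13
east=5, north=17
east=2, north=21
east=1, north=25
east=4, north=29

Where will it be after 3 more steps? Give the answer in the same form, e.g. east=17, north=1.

The east coordinate travels 3 per step and bounces off the walls at 0 and 17.
  step 8: 4 → 7
  step 9: 7 → 10
  step 10: 10 → 13
The north coordinate changes by +4 each step: at step 10 it is 41.

east=13, north=41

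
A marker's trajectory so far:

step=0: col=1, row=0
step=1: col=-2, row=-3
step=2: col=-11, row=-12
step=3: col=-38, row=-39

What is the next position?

col=-119, row=-120

The jumps are (-3, -3), (-9, -9), (-27, -27) — a geometric progression with ratio 3.
step 4: col=-38, row=-39 + (-81, -81) → col=-119, row=-120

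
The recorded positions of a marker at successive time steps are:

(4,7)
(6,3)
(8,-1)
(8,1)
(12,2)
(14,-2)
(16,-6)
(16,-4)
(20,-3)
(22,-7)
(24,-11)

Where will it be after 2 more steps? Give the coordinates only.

(28,-8)

Differencing gives (+2,-4), (+2,-4), (+0,+2), (+4,+1), (+2,-4), (+2,-4), (+0,+2), (+4,+1), (+2,-4), (+2,-4). This is the pattern (+2,-4), (+2,-4), (+0,+2), (+4,+1) repeated.
step 11: apply (+0,+2) → (24,-9)
step 12: apply (+4,+1) → (28,-8)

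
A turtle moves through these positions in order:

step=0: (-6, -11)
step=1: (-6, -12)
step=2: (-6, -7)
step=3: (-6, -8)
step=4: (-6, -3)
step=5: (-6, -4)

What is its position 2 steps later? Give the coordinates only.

Differencing gives (+0, -1), (+0, +5), (+0, -1), (+0, +5), (+0, -1). This is the pattern (+0, -1), (+0, +5) repeated.
step 6: apply (+0, +5) → (-6, 1)
step 7: apply (+0, -1) → (-6, 0)

(-6, 0)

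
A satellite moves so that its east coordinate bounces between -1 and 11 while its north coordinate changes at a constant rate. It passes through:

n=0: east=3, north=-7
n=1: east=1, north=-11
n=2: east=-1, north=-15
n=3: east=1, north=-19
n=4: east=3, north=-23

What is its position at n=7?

east=9, north=-35

The east coordinate travels 2 per step and bounces off the walls at -1 and 11.
  step 5: 3 → 5
  step 6: 5 → 7
  step 7: 7 → 9
The north coordinate changes by -4 each step: at step 7 it is -35.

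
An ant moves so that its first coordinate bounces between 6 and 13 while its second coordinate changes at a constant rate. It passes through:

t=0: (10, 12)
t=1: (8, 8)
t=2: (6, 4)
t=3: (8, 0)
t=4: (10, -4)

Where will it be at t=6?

(12, -12)

The first coordinate reflects between 6 and 13, moving 2 per step.
  step 5: 10 → 12
  step 6: 12 → 12
The second coordinate changes by -4 each step: at step 6 it is -12.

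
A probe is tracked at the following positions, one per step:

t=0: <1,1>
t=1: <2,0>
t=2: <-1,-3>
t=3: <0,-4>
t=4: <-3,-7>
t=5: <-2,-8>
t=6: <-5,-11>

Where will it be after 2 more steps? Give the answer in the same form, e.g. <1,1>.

Differencing gives <+1,-1>, <-3,-3>, <+1,-1>, <-3,-3>, <+1,-1>, <-3,-3>. This is the pattern <+1,-1>, <-3,-3> repeated.
step 7: apply <+1,-1> → <-4,-12>
step 8: apply <-3,-3> → <-7,-15>

<-7,-15>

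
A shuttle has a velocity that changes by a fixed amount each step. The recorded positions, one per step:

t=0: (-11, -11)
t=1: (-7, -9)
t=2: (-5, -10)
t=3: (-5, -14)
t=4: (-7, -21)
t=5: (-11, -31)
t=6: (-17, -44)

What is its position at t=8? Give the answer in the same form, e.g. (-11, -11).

(-35, -79)

Successive displacements: (+4, +2), (+2, -1), (+0, -4), (-2, -7), (-4, -10), (-6, -13) — each changes by (-2, -3).
step 7: (-17, -44) + (-8, -16) → (-25, -60)
step 8: (-25, -60) + (-10, -19) → (-35, -79)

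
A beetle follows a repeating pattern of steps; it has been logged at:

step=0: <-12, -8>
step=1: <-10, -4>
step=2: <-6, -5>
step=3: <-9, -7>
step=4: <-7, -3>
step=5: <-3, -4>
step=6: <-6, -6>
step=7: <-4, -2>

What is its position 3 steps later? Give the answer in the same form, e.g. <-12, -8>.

The moves between consecutive positions are <+2, +4>, <+4, -1>, <-3, -2>, <+2, +4>, <+4, -1>, <-3, -2>, <+2, +4>; they repeat the 3-cycle [<+2, +4>, <+4, -1>, <-3, -2>].
step 8: apply <+4, -1> → <0, -3>
step 9: apply <-3, -2> → <-3, -5>
step 10: apply <+2, +4> → <-1, -1>

<-1, -1>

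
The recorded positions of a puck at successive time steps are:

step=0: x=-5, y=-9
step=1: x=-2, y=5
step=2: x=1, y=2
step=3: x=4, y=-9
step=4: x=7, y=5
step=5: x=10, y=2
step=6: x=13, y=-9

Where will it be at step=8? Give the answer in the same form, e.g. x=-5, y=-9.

X: linear, +3 per step → 19 at step 8.
Y: cycles through -9, 5, 2 every 3 steps. Step 8 lands at position 2 of the cycle → 2.

x=19, y=2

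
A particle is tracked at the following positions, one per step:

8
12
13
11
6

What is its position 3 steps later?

-27

Successive displacements: +4, +1, -2, -5 — each changes by -3.
step 5: 6 − 8 → -2
step 6: -2 − 11 → -13
step 7: -13 − 14 → -27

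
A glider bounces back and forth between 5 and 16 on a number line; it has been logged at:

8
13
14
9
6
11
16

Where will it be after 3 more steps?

9

The value travels 5 per step and bounces off the walls at 5 and 16.
  step 7: 16 → 11
  step 8: 11 → 6
  step 9: 6 → 9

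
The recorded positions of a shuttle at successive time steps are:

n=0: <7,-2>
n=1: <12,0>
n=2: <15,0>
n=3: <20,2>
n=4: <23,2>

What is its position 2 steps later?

<31,4>

Differencing gives <+5,+2>, <+3,+0>, <+5,+2>, <+3,+0>. This is the pattern <+5,+2>, <+3,+0> repeated.
step 5: apply <+5,+2> → <28,4>
step 6: apply <+3,+0> → <31,4>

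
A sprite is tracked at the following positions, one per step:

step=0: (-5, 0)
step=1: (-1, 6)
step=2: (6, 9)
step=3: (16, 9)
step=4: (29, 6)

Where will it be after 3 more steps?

Successive displacements: (+4, +6), (+7, +3), (+10, +0), (+13, -3) — each changes by (+3, -3).
step 5: (29, 6) + (+16, -6) → (45, 0)
step 6: (45, 0) + (+19, -9) → (64, -9)
step 7: (64, -9) + (+22, -12) → (86, -21)

(86, -21)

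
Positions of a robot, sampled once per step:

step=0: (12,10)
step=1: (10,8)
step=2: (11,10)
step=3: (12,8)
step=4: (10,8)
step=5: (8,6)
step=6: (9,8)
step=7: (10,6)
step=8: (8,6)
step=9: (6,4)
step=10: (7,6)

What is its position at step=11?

(8,4)

Differencing gives (-2,-2), (+1,+2), (+1,-2), (-2,+0), (-2,-2), (+1,+2), (+1,-2), (-2,+0), (-2,-2), (+1,+2). This is the pattern (-2,-2), (+1,+2), (+1,-2), (-2,+0) repeated.
step 11: apply (+1,-2) → (8,4)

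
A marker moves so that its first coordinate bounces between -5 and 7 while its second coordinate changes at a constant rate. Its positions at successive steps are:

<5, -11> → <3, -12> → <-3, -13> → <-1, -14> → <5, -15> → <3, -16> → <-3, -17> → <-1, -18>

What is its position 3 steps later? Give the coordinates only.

The first coordinate travels 6 per step and bounces off the walls at -5 and 7.
  step 8: -1 → 5
  step 9: 5 → 3
  step 10: 3 → -3
The second coordinate changes by -1 each step: at step 10 it is -21.

<-3, -21>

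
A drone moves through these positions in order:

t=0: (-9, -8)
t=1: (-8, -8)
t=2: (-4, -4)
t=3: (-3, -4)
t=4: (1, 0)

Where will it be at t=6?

(6, 4)

Differencing gives (+1, +0), (+4, +4), (+1, +0), (+4, +4). This is the pattern (+1, +0), (+4, +4) repeated.
step 5: apply (+1, +0) → (2, 0)
step 6: apply (+4, +4) → (6, 4)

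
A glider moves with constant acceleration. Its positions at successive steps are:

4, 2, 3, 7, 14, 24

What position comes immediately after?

37

Successive displacements: -2, +1, +4, +7, +10 — each changes by +3.
step 6: 24 + 13 → 37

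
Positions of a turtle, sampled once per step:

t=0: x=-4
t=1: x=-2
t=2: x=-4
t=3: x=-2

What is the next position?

Step-to-step displacements: +2, -2, +2; each is -1× the previous.
step 4: -2 − 2 → x=-4

x=-4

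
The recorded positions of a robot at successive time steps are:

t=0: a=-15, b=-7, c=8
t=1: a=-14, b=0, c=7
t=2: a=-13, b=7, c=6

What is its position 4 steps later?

Constant displacement of (+1, +7, -1) per step.
step 3: a=-13, b=7, c=6 + (+1, +7, -1) → a=-12, b=14, c=5
step 4: a=-12, b=14, c=5 + (+1, +7, -1) → a=-11, b=21, c=4
step 5: a=-11, b=21, c=4 + (+1, +7, -1) → a=-10, b=28, c=3
step 6: a=-10, b=28, c=3 + (+1, +7, -1) → a=-9, b=35, c=2

a=-9, b=35, c=2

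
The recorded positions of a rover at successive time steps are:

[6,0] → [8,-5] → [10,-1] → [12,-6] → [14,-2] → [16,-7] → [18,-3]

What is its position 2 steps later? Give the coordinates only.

[22,-4]

The moves between consecutive positions are [+2,-5], [+2,+4], [+2,-5], [+2,+4], [+2,-5], [+2,+4]; they repeat the 2-cycle [[+2,-5], [+2,+4]].
step 7: apply [+2,-5] → [20,-8]
step 8: apply [+2,+4] → [22,-4]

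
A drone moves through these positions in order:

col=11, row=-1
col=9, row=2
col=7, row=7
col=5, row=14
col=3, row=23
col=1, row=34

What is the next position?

col=-1, row=47

First differences are (-2, +3), (-2, +5), (-2, +7), (-2, +9), (-2, +11); their common second difference is (+0, +2) (constant acceleration).
step 6: col=1, row=34 + (-2, +13) → col=-1, row=47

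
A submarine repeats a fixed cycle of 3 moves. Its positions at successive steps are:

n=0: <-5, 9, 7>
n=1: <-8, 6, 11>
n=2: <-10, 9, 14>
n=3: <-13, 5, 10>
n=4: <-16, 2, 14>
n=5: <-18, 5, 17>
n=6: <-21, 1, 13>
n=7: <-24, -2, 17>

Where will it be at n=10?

Step-to-step displacements: <-3, -3, +4>, <-2, +3, +3>, <-3, -4, -4>, <-3, -3, +4>, <-2, +3, +3>, <-3, -4, -4>, <-3, -3, +4> — a repeating cycle of length 3.
step 8: apply <-2, +3, +3> → <-26, 1, 20>
step 9: apply <-3, -4, -4> → <-29, -3, 16>
step 10: apply <-3, -3, +4> → <-32, -6, 20>

<-32, -6, 20>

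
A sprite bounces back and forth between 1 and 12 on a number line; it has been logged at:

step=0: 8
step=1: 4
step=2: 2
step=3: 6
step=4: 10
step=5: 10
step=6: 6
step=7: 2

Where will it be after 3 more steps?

The value travels 4 per step and bounces off the walls at 1 and 12.
  step 8: 2 → 4
  step 9: 4 → 8
  step 10: 8 → 12

12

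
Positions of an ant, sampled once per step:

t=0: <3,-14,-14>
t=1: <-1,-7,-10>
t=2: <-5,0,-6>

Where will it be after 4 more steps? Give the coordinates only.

Each step adds <-4,+7,+4> to the position.
step 3: <-5,0,-6> + <-4,+7,+4> → <-9,7,-2>
step 4: <-9,7,-2> + <-4,+7,+4> → <-13,14,2>
step 5: <-13,14,2> + <-4,+7,+4> → <-17,21,6>
step 6: <-17,21,6> + <-4,+7,+4> → <-21,28,10>

<-21,28,10>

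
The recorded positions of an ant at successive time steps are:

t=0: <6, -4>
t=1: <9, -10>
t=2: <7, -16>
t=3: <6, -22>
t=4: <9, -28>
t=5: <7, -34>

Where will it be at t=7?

<9, -46>

The first coordinate repeats the cycle [6, 9, 7] with period 3; step 7 mod 3 = 1, giving 9.
The second coordinate changes by -6 each step, so at step 7 it is -4 + 7·(-6) = -46.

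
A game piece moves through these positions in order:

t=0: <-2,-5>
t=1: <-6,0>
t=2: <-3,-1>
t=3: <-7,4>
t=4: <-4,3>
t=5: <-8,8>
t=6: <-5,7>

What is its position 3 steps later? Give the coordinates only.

The moves between consecutive positions are <-4,+5>, <+3,-1>, <-4,+5>, <+3,-1>, <-4,+5>, <+3,-1>; they repeat the 2-cycle [<-4,+5>, <+3,-1>].
step 7: apply <-4,+5> → <-9,12>
step 8: apply <+3,-1> → <-6,11>
step 9: apply <-4,+5> → <-10,16>

<-10,16>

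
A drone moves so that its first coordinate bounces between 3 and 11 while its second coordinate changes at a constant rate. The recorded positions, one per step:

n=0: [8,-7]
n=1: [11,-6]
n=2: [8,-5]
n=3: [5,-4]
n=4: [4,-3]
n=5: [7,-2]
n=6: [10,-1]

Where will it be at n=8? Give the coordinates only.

The first coordinate reflects between 3 and 11, moving 3 per step.
  step 7: 10 → 9
  step 8: 9 → 6
The second coordinate changes by +1 each step: at step 8 it is 1.

[6,1]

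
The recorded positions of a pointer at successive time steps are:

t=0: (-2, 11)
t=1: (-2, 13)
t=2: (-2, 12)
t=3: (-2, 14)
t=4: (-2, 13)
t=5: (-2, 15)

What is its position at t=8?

The moves between consecutive positions are (+0, +2), (+0, -1), (+0, +2), (+0, -1), (+0, +2); they repeat the 2-cycle [(+0, +2), (+0, -1)].
step 6: apply (+0, -1) → (-2, 14)
step 7: apply (+0, +2) → (-2, 16)
step 8: apply (+0, -1) → (-2, 15)

(-2, 15)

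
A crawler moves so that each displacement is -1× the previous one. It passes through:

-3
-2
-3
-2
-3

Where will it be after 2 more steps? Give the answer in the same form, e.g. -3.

-3

Consecutive displacements +1, -1, +1, -1 scale by a factor of -1 each step.
step 5: -3 + 1 → -2
step 6: -2 − 1 → -3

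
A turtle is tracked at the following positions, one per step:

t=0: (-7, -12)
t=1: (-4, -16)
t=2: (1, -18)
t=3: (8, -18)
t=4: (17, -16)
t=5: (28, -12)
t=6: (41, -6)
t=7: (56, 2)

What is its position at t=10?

(113, 38)

Taking differences between consecutive positions: (+3, -4), (+5, -2), (+7, +0), (+9, +2), (+11, +4), (+13, +6), (+15, +8). These grow by (+2, +2) each step.
step 8: (56, 2) + (+17, +10) → (73, 12)
step 9: (73, 12) + (+19, +12) → (92, 24)
step 10: (92, 24) + (+21, +14) → (113, 38)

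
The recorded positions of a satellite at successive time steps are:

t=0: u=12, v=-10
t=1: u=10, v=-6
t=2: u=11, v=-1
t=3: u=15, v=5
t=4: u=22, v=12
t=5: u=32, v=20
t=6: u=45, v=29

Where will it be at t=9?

u=102, v=62

Taking differences between consecutive positions: (-2, +4), (+1, +5), (+4, +6), (+7, +7), (+10, +8), (+13, +9). These grow by (+3, +1) each step.
step 7: u=45, v=29 + (+16, +10) → u=61, v=39
step 8: u=61, v=39 + (+19, +11) → u=80, v=50
step 9: u=80, v=50 + (+22, +12) → u=102, v=62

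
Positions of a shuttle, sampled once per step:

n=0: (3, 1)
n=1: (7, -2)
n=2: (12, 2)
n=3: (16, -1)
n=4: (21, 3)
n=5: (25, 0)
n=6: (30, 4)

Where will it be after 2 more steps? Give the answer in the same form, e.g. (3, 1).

Differencing gives (+4, -3), (+5, +4), (+4, -3), (+5, +4), (+4, -3), (+5, +4). This is the pattern (+4, -3), (+5, +4) repeated.
step 7: apply (+4, -3) → (34, 1)
step 8: apply (+5, +4) → (39, 5)

(39, 5)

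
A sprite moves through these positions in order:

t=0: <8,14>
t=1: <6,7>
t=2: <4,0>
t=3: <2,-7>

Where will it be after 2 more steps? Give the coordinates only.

The position changes by <-2,-7> every step.
step 4: <2,-7> + <-2,-7> → <0,-14>
step 5: <0,-14> + <-2,-7> → <-2,-21>

<-2,-21>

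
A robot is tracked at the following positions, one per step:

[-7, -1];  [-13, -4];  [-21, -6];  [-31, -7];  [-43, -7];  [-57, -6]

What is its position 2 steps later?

First differences are [-6, -3], [-8, -2], [-10, -1], [-12, +0], [-14, +1]; their common second difference is [-2, +1] (constant acceleration).
step 6: [-57, -6] + [-16, +2] → [-73, -4]
step 7: [-73, -4] + [-18, +3] → [-91, -1]

[-91, -1]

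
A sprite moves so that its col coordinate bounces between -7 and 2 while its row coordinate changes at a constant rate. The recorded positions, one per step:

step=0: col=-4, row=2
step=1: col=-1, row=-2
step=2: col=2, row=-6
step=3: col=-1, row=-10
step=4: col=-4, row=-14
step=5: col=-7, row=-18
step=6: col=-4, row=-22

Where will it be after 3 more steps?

The col coordinate travels 3 per step and bounces off the walls at -7 and 2.
  step 7: -4 → -1
  step 8: -1 → 2
  step 9: 2 → -1
The row coordinate changes by -4 each step: at step 9 it is -34.

col=-1, row=-34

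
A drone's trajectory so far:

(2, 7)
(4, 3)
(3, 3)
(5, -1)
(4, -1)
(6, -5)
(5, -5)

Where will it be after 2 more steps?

(6, -9)

The moves between consecutive positions are (+2, -4), (-1, +0), (+2, -4), (-1, +0), (+2, -4), (-1, +0); they repeat the 2-cycle [(+2, -4), (-1, +0)].
step 7: apply (+2, -4) → (7, -9)
step 8: apply (-1, +0) → (6, -9)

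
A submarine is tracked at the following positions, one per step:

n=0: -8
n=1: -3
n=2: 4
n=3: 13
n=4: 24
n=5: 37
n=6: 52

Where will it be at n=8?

First differences are +5, +7, +9, +11, +13, +15; their common second difference is +2 (constant acceleration).
step 7: 52 + 17 → 69
step 8: 69 + 19 → 88

88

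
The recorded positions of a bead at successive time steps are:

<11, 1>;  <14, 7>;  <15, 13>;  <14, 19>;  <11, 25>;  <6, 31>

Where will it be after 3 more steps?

First differences are <+3, +6>, <+1, +6>, <-1, +6>, <-3, +6>, <-5, +6>; their common second difference is <-2, +0> (constant acceleration).
step 6: <6, 31> + <-7, +6> → <-1, 37>
step 7: <-1, 37> + <-9, +6> → <-10, 43>
step 8: <-10, 43> + <-11, +6> → <-21, 49>

<-21, 49>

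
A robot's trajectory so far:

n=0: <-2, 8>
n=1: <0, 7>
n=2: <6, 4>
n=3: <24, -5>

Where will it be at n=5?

<240, -113>

Consecutive displacements <+2, -1>, <+6, -3>, <+18, -9> scale by a factor of 3 each step.
step 4: <24, -5> + <+54, -27> → <78, -32>
step 5: <78, -32> + <+162, -81> → <240, -113>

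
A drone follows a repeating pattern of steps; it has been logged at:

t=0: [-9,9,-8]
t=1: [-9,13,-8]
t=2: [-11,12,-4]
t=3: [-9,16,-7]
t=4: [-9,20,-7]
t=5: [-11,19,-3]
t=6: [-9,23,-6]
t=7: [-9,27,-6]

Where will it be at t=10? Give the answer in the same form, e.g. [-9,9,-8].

[-9,34,-5]

Step-to-step displacements: [+0,+4,+0], [-2,-1,+4], [+2,+4,-3], [+0,+4,+0], [-2,-1,+4], [+2,+4,-3], [+0,+4,+0] — a repeating cycle of length 3.
step 8: apply [-2,-1,+4] → [-11,26,-2]
step 9: apply [+2,+4,-3] → [-9,30,-5]
step 10: apply [+0,+4,+0] → [-9,34,-5]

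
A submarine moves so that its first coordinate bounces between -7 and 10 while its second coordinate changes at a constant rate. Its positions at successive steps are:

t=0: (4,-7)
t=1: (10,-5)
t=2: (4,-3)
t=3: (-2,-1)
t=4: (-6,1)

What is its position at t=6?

The first coordinate reflects between -7 and 10, moving 6 per step.
  step 5: -6 → 0
  step 6: 0 → 6
The second coordinate changes by +2 each step: at step 6 it is 5.

(6,5)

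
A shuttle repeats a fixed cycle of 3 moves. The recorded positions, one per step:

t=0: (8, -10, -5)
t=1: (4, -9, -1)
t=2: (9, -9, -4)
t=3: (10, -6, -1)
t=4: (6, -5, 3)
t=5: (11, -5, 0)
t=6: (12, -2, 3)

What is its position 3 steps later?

(14, 2, 7)

Step-to-step displacements: (-4, +1, +4), (+5, +0, -3), (+1, +3, +3), (-4, +1, +4), (+5, +0, -3), (+1, +3, +3) — a repeating cycle of length 3.
step 7: apply (-4, +1, +4) → (8, -1, 7)
step 8: apply (+5, +0, -3) → (13, -1, 4)
step 9: apply (+1, +3, +3) → (14, 2, 7)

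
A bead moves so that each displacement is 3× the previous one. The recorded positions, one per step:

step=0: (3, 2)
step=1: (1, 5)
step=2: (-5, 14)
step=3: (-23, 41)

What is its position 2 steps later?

The jumps are (-2, +3), (-6, +9), (-18, +27) — a geometric progression with ratio 3.
step 4: (-23, 41) + (-54, +81) → (-77, 122)
step 5: (-77, 122) + (-162, +243) → (-239, 365)

(-239, 365)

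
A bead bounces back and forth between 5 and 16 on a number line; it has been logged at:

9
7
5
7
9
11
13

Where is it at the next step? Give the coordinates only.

15

The value travels 2 per step and bounces off the walls at 5 and 16.
  step 7: 13 → 15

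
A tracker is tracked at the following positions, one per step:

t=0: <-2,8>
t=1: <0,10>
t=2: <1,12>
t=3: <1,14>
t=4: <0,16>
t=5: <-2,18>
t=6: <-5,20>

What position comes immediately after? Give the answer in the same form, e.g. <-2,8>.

Successive displacements: <+2,+2>, <+1,+2>, <+0,+2>, <-1,+2>, <-2,+2>, <-3,+2> — each changes by <-1,+0>.
step 7: <-5,20> + <-4,+2> → <-9,22>

<-9,22>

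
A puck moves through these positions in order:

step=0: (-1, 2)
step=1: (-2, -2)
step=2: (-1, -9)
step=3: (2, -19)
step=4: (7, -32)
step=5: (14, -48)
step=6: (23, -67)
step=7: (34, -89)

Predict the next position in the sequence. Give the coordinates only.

(47, -114)

Successive displacements: (-1, -4), (+1, -7), (+3, -10), (+5, -13), (+7, -16), (+9, -19), (+11, -22) — each changes by (+2, -3).
step 8: (34, -89) + (+13, -25) → (47, -114)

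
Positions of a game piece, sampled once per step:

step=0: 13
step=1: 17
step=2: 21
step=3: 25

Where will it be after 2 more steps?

33

Constant displacement of +4 per step.
step 4: 25 + 4 → 29
step 5: 29 + 4 → 33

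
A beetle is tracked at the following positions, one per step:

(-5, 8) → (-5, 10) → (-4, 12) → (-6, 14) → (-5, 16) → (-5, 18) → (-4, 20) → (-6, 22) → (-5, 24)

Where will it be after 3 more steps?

(-6, 30)

First: cycles through -5, -5, -4, -6 every 4 steps. Step 11 lands at position 3 of the cycle → -6.
Second: linear, +2 per step → 30 at step 11.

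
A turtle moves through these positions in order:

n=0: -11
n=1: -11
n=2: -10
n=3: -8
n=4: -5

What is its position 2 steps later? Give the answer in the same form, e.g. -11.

4

Taking differences between consecutive positions: +0, +1, +2, +3. These grow by +1 each step.
step 5: -5 + 4 → -1
step 6: -1 + 5 → 4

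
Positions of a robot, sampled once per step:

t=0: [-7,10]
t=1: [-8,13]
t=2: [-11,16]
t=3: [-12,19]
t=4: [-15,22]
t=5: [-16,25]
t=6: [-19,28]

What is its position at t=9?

[-24,37]

Differencing gives [-1,+3], [-3,+3], [-1,+3], [-3,+3], [-1,+3], [-3,+3]. This is the pattern [-1,+3], [-3,+3] repeated.
step 7: apply [-1,+3] → [-20,31]
step 8: apply [-3,+3] → [-23,34]
step 9: apply [-1,+3] → [-24,37]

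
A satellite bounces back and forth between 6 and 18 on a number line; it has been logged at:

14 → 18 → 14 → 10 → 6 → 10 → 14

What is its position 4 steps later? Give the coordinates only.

6

The value reflects between 6 and 18, moving 4 per step.
  step 7: 14 → 18
  step 8: 18 → 14
  step 9: 14 → 10
  step 10: 10 → 6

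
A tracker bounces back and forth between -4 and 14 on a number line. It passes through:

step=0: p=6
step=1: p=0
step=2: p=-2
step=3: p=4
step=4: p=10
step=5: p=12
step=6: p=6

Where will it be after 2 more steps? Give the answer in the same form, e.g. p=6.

p=-2

The value reflects between -4 and 14, moving 6 per step.
  step 7: 6 → 0
  step 8: 0 → -2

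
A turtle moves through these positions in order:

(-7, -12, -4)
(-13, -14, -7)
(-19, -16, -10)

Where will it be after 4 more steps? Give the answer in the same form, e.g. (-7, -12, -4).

(-43, -24, -22)

Each step adds (-6, -2, -3) to the position.
step 3: (-19, -16, -10) + (-6, -2, -3) → (-25, -18, -13)
step 4: (-25, -18, -13) + (-6, -2, -3) → (-31, -20, -16)
step 5: (-31, -20, -16) + (-6, -2, -3) → (-37, -22, -19)
step 6: (-37, -22, -19) + (-6, -2, -3) → (-43, -24, -22)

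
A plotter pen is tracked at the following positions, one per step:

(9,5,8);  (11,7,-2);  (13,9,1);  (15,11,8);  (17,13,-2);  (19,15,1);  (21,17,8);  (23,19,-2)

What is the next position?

The first coordinate changes by +2 each step, so at step 8 it is 9 + 8·(2) = 25.
The second coordinate changes by +2 each step, so at step 8 it is 5 + 8·(2) = 21.
The third coordinate repeats the cycle [8, -2, 1] with period 3; step 8 mod 3 = 2, giving 1.

(25,21,1)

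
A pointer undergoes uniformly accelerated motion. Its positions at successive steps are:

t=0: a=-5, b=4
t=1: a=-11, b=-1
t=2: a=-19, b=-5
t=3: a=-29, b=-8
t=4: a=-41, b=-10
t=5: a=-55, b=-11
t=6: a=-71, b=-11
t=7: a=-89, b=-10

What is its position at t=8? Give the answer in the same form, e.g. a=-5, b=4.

a=-109, b=-8

Successive displacements: (-6,-5), (-8,-4), (-10,-3), (-12,-2), (-14,-1), (-16,+0), (-18,+1) — each changes by (-2,+1).
step 8: a=-89, b=-10 + (-20,+2) → a=-109, b=-8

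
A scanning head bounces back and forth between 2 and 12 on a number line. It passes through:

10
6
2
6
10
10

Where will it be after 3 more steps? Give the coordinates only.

6

The value reflects between 2 and 12, moving 4 per step.
  step 6: 10 → 6
  step 7: 6 → 2
  step 8: 2 → 6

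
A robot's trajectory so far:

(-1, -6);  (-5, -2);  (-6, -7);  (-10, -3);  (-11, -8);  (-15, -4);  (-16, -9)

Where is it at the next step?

Differencing gives (-4, +4), (-1, -5), (-4, +4), (-1, -5), (-4, +4), (-1, -5). This is the pattern (-4, +4), (-1, -5) repeated.
step 7: apply (-4, +4) → (-20, -5)

(-20, -5)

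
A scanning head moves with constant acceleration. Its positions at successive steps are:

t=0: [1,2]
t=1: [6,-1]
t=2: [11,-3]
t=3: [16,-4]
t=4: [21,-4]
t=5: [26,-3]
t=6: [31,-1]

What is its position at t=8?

First differences are [+5,-3], [+5,-2], [+5,-1], [+5,+0], [+5,+1], [+5,+2]; their common second difference is [+0,+1] (constant acceleration).
step 7: [31,-1] + [+5,+3] → [36,2]
step 8: [36,2] + [+5,+4] → [41,6]

[41,6]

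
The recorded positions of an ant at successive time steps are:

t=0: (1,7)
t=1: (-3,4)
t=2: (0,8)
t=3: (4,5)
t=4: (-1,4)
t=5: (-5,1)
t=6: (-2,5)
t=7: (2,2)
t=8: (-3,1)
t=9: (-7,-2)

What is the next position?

The moves between consecutive positions are (-4,-3), (+3,+4), (+4,-3), (-5,-1), (-4,-3), (+3,+4), (+4,-3), (-5,-1), (-4,-3); they repeat the 4-cycle [(-4,-3), (+3,+4), (+4,-3), (-5,-1)].
step 10: apply (+3,+4) → (-4,2)

(-4,2)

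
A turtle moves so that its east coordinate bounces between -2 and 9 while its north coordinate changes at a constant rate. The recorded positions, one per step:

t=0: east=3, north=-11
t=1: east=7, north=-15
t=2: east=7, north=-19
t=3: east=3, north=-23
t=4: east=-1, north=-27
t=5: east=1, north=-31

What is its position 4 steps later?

The east coordinate reflects between -2 and 9, moving 4 per step.
  step 6: 1 → 5
  step 7: 5 → 9
  step 8: 9 → 5
  step 9: 5 → 1
The north coordinate changes by -4 each step: at step 9 it is -47.

east=1, north=-47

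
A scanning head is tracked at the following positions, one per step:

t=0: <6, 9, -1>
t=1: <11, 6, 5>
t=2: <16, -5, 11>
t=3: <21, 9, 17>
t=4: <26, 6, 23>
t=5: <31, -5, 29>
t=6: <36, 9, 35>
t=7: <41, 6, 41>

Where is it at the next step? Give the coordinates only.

<46, -5, 47>

First: linear, +5 per step → 46 at step 8.
Second: cycles through 9, 6, -5 every 3 steps. Step 8 lands at position 2 of the cycle → -5.
Third: linear, +6 per step → 47 at step 8.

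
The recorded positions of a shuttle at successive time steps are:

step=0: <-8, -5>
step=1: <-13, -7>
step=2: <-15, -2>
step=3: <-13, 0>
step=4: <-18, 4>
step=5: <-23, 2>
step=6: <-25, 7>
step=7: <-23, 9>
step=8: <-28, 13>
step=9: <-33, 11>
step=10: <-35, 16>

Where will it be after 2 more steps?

The moves between consecutive positions are <-5, -2>, <-2, +5>, <+2, +2>, <-5, +4>, <-5, -2>, <-2, +5>, <+2, +2>, <-5, +4>, <-5, -2>, <-2, +5>; they repeat the 4-cycle [<-5, -2>, <-2, +5>, <+2, +2>, <-5, +4>].
step 11: apply <+2, +2> → <-33, 18>
step 12: apply <-5, +4> → <-38, 22>

<-38, 22>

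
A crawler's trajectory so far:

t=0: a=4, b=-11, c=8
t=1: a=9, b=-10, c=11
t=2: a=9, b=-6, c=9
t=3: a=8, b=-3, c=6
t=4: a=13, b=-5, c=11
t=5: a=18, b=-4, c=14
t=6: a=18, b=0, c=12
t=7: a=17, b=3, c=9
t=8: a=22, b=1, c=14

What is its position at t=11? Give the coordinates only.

a=26, b=9, c=12

Differencing gives (+5, +1, +3), (+0, +4, -2), (-1, +3, -3), (+5, -2, +5), (+5, +1, +3), (+0, +4, -2), (-1, +3, -3), (+5, -2, +5). This is the pattern (+5, +1, +3), (+0, +4, -2), (-1, +3, -3), (+5, -2, +5) repeated.
step 9: apply (+5, +1, +3) → a=27, b=2, c=17
step 10: apply (+0, +4, -2) → a=27, b=6, c=15
step 11: apply (-1, +3, -3) → a=26, b=9, c=12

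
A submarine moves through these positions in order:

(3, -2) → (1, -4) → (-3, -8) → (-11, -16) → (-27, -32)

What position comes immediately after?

(-59, -64)

The jumps are (-2, -2), (-4, -4), (-8, -8), (-16, -16) — a geometric progression with ratio 2.
step 5: (-27, -32) + (-32, -32) → (-59, -64)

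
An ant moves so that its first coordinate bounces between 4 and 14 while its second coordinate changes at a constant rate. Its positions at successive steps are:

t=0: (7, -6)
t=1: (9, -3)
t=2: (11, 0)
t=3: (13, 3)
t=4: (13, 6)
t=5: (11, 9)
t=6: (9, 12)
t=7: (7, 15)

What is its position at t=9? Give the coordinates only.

The first coordinate travels 2 per step and bounces off the walls at 4 and 14.
  step 8: 7 → 5
  step 9: 5 → 5
The second coordinate changes by +3 each step: at step 9 it is 21.

(5, 21)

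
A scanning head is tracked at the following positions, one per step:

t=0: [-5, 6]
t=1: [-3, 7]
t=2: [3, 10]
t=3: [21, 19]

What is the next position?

The jumps are [+2, +1], [+6, +3], [+18, +9] — a geometric progression with ratio 3.
step 4: [21, 19] + [+54, +27] → [75, 46]

[75, 46]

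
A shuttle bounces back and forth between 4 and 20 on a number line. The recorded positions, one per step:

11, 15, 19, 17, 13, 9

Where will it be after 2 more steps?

7

The value reflects between 4 and 20, moving 4 per step.
  step 6: 9 → 5
  step 7: 5 → 7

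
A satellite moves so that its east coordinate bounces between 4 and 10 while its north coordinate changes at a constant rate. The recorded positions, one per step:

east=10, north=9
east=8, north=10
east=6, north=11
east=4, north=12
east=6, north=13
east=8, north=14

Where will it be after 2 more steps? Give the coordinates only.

The east coordinate reflects between 4 and 10, moving 2 per step.
  step 6: 8 → 10
  step 7: 10 → 8
The north coordinate changes by +1 each step: at step 7 it is 16.

east=8, north=16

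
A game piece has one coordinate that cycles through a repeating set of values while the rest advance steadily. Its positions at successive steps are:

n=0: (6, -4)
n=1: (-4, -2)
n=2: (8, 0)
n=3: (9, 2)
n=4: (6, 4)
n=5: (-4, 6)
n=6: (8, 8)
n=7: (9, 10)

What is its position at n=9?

(-4, 14)

First: cycles through 6, -4, 8, 9 every 4 steps. Step 9 lands at position 1 of the cycle → -4.
Second: linear, +2 per step → 14 at step 9.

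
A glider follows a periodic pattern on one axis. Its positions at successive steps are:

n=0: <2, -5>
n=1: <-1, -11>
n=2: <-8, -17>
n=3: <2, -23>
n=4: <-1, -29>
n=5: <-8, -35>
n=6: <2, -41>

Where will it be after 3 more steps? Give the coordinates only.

The first coordinate repeats the cycle [2, -1, -8] with period 3; step 9 mod 3 = 0, giving 2.
The second coordinate changes by -6 each step, so at step 9 it is -5 + 9·(-6) = -59.

<2, -59>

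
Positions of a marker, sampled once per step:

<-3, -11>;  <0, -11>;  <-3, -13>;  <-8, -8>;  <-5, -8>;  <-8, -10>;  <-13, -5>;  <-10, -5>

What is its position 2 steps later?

Step-to-step displacements: <+3, +0>, <-3, -2>, <-5, +5>, <+3, +0>, <-3, -2>, <-5, +5>, <+3, +0> — a repeating cycle of length 3.
step 8: apply <-3, -2> → <-13, -7>
step 9: apply <-5, +5> → <-18, -2>

<-18, -2>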